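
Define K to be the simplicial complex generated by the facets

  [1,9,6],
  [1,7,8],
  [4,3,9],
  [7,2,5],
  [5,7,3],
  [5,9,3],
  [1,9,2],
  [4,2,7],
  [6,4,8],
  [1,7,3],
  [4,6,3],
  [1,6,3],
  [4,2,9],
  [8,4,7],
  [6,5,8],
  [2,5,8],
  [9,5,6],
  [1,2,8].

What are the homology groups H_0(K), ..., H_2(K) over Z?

K has 9 vertices, 27 edges, 18 triangles.
rank ∂_0 = 0, rank ∂_1 = 8 ⇒ b_0 = 9 − 0 − 8 = 1; all invariant factors of ∂_1 are 1 so no torsion. So H_0 ≅ Z.
rank ∂_1 = 8, rank ∂_2 = 18 ⇒ b_1 = 27 − 8 − 18 = 1; ∂_2 has invariant factor(s) [2] giving torsion. So H_1 ≅ Z ⊕ Z/2.
rank ∂_2 = 18, rank ∂_3 = 0 ⇒ b_2 = 18 − 18 − 0 = 0. So H_2 ≅ 0.

H_0 = Z,  H_1 = Z ⊕ Z/2,  H_2 = 0.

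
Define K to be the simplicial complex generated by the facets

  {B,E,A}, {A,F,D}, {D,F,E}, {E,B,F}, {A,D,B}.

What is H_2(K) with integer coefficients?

Order the vertices as A < B < D < E < F. Listing each simplex with vertices in this order, K has dimension 2 with simplices:

  0-simplices (5): A, B, D, E, F
  1-simplices (10): AB, AD, AE, AF, BD, BE, BF, DE, DF, EF
  2-simplices (5): ABD, ABE, ADF, BEF, DEF

Hence C_0 ≅ Z^5, C_1 ≅ Z^10, C_2 ≅ Z^5.

The boundary map ∂_1: C_1 → C_0 is given by ∂[p,q] = [q] − [p]. For instance
  ∂AB = B − A.
The 5×10 boundary matrix has rank 4 and Smith normal form diag(1,1,1,1).

The boundary map ∂_2: C_2 → C_1 maps a triangle to the signed sum of its edges. For instance
  ∂ABE = BE − AE + AB,
  ∂ADF = DF − AF + AD.
This gives a 10×5 integer matrix of rank 5; reducing to Smith normal form yields diagonal entries (1,1,1,1,1).

From H_k ≅ ker(∂_k) / im(∂_{k+1}) we obtain:

  H_2: rank ker ∂_2 − rank ∂_3 = (5 − 5) − 0 = 0, and there is no ∂_3, so H_2 = 0.

H_2 = 0.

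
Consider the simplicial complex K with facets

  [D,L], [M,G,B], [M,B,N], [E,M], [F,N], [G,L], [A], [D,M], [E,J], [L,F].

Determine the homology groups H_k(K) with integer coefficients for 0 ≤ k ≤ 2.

H_0 ≅ Z^2,  H_1 ≅ Z^2,  H_2 = 0.

We work with the vertex ordering A < B < D < E < F < G < J < L < M < N. The simplices of K, each written with vertices in increasing order, are:

  0-simplices (10): A, B, D, E, F, G, J, L, M, N
  1-simplices (12): BG, BM, BN, DL, DM, EJ, EM, FL, FN, GL, GM, MN
  2-simplices (2): BGM, BMN

giving chain groups C_0 ≅ Z^10, C_1 ≅ Z^12, C_2 ≅ Z^2.

∂_1: C_1 → C_0 is given by ∂[p,q] = [q] − [p]. For instance
  ∂BM = M − B.
This gives a 10×12 integer matrix of rank 8; reducing to Smith normal form yields diagonal entries (1,1,1,1,1,1,1,1).

∂_2: C_2 → C_1 maps a triangle to the signed sum of its edges. For instance
  ∂BGM = GM − BM + BG,
  ∂BMN = MN − BN + BM.
As a 12×2 matrix over Z this has rank 2, with invariant factors (1,1).

Computing H_k = (kernel of ∂_k) / (image of ∂_{k+1}):

  H_0: rank C_0 − rank ∂_1 = 10 − 8 = 2, and the invariant factors of ∂_1 are all 1, so H_0 ≅ Z^2.
  H_1: rank ker ∂_1 − rank ∂_2 = (12 − 8) − 2 = 2, and the invariant factors of ∂_2 are all 1, so H_1 ≅ Z^2.
  H_2: rank ker ∂_2 − rank ∂_3 = (2 − 2) − 0 = 0, and there is no ∂_3, so H_2 ≅ 0.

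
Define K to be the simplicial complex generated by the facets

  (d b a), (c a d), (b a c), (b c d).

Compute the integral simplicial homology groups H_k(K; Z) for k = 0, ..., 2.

K has 4 vertices, 6 edges, 4 triangles.
rank ∂_0 = 0, rank ∂_1 = 3 ⇒ b_0 = 4 − 0 − 3 = 1; all invariant factors of ∂_1 are 1 so no torsion. So H_0 ≅ Z.
rank ∂_1 = 3, rank ∂_2 = 3 ⇒ b_1 = 6 − 3 − 3 = 0; all invariant factors of ∂_2 are 1 so no torsion. So H_1 ≅ 0.
rank ∂_2 = 3, rank ∂_3 = 0 ⇒ b_2 = 4 − 3 − 0 = 1. So H_2 ≅ Z.

H_0 = Z,  H_1 = 0,  H_2 = Z.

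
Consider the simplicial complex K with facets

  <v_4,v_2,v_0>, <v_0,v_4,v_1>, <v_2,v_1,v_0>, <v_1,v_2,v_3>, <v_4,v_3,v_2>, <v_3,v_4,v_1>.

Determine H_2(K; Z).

We work with the vertex ordering v_0 < v_1 < v_2 < v_3 < v_4. The simplices of K, each written with vertices in increasing order, are:

  0-simplices (5): [v_0], [v_1], [v_2], [v_3], [v_4]
  1-simplices (9): [v_0,v_1], [v_0,v_2], [v_0,v_4], [v_1,v_2], [v_1,v_3], [v_1,v_4], [v_2,v_3], [v_2,v_4], [v_3,v_4]
  2-simplices (6): [v_0,v_1,v_2], [v_0,v_1,v_4], [v_0,v_2,v_4], [v_1,v_2,v_3], [v_1,v_3,v_4], [v_2,v_3,v_4]

Hence C_0 ≅ Z^5, C_1 ≅ Z^9, C_2 ≅ Z^6.

Boundary ∂_1: C_1 → C_0 maps an edge to its endpoints' difference, ∂[p,q] = q − p.
The resulting 5×9 matrix has rank 4, and its Smith normal form has invariant factors (1,1,1,1).

Boundary ∂_2: C_2 → C_1 sends each 2-simplex [p,q,r] to [q,r] − [p,r] + [p,q]. For instance
  ∂[v_2,v_3,v_4] = [v_3,v_4] − [v_2,v_4] + [v_2,v_3],
  ∂[v_0,v_2,v_4] = [v_2,v_4] − [v_0,v_4] + [v_0,v_2].
The 9×6 boundary matrix has rank 5 and Smith normal form diag(1,1,1,1,1).

From H_k ≅ ker(∂_k) / im(∂_{k+1}) we obtain:

  H_2: rank ker ∂_2 − rank ∂_3 = (6 − 5) − 0 = 1, and there is no ∂_3, so H_2 ≅ Z.

H_2 = Z.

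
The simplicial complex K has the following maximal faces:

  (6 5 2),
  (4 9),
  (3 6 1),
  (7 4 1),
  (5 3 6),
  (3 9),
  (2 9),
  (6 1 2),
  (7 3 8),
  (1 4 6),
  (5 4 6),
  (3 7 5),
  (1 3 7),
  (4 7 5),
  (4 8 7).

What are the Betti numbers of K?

b_0 = 1, b_1 = 2, b_2 = 1.

Fix the vertex order 1 < 2 < 3 < 4 < 5 < 6 < 7 < 8 < 9 and write every simplex with vertices in increasing order. Then dim K = 2 and the simplices of K are:

  0-simplices (9): [1], [2], [3], [4], [5], [6], [7], [8], [9]
  1-simplices (21): [1,2], [1,3], [1,4], [1,6], [1,7], [2,5], [2,6], [2,9], [3,5], [3,6], [3,7], [3,8], [3,9], [4,5], [4,6], [4,7], [4,8], [4,9], [5,6], [5,7], [7,8]
  2-simplices (12): [1,2,6], [1,3,6], [1,3,7], [1,4,6], [1,4,7], [2,5,6], [3,5,6], [3,5,7], [3,7,8], [4,5,6], [4,5,7], [4,7,8]

Hence C_0 ≅ Z^9, C_1 ≅ Z^21, C_2 ≅ Z^12.

Boundary ∂_1: C_1 → C_0 sends each edge [p,q] (with p < q) to q − p. For instance
  ∂[4,9] = [9] − [4].
As a 9×21 matrix over Z this has rank 8, with invariant factors (1,1,1,1,1,1,1,1).

The boundary map ∂_2: C_2 → C_1 sends each 2-simplex [p,q,r] to [q,r] − [p,r] + [p,q]. For instance
  ∂[4,5,7] = [5,7] − [4,7] + [4,5],
  ∂[2,5,6] = [5,6] − [2,6] + [2,5].
This gives a 21×12 integer matrix of rank 11; reducing to Smith normal form yields diagonal entries (1,1,1,1,1,1,1,1,1,1,1).

Reading off H_k = ker ∂_k / im ∂_{k+1}:

  H_0: rank C_0 − rank ∂_1 = 9 − 8 = 1, and the invariant factors of ∂_1 are all 1, so H_0 ≅ Z.
  H_1: rank ker ∂_1 − rank ∂_2 = (21 − 8) − 11 = 2, and the invariant factors of ∂_2 are all 1, so H_1 ≅ Z^2.
  H_2: rank ker ∂_2 − rank ∂_3 = (12 − 11) − 0 = 1, and there is no ∂_3, so H_2 ≅ Z.

As a check, the Euler characteristic is 9 − 21 + 12 = 0, which agrees with 1 − 2 + 1 = 0.

Hence the Betti numbers are b_0 = 1, b_1 = 2, b_2 = 1.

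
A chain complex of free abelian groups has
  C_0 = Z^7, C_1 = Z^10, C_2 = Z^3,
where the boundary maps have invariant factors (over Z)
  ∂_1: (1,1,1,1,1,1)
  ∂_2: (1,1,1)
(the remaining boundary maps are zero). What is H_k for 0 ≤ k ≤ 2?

H_0 = Z,  H_1 = Z,  H_2 = 0.

H_0: b_0 = 7 − 0 − 6 = 1; torsion from ∂_1 factors > 1: none. So H_0 = Z.
H_1: b_1 = 10 − 6 − 3 = 1; torsion from ∂_2 factors > 1: none. So H_1 = Z.
H_2: b_2 = 3 − 3 − 0 = 0; torsion from ∂_3 factors > 1: none. So H_2 = 0.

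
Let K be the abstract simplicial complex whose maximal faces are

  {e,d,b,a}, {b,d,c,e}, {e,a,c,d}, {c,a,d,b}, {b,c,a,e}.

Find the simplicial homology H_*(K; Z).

H_0 = Z,  H_1 = 0,  H_2 = 0,  H_3 = Z.

Fix the vertex order a < b < c < d < e and write every simplex with vertices in increasing order. Then dim K = 3 and the simplices of K are:

  0-simplices (5): a, b, c, d, e
  1-simplices (10): ab, ac, ad, ae, bc, bd, be, cd, ce, de
  2-simplices (10): abc, abd, abe, acd, ace, ade, bcd, bce, bde, cde
  3-simplices (5): abcd, abce, abde, acde, bcde

Hence C_0 ≅ Z^5, C_1 ≅ Z^10, C_2 ≅ Z^10, C_3 ≅ Z^5.

∂_1: C_1 → C_0 sends each edge [p,q] (with p < q) to q − p.
As a 5×10 matrix over Z this has rank 4, with invariant factors (1,1,1,1).

∂_2: C_2 → C_1 sends each 2-simplex [p,q,r] to [q,r] − [p,r] + [p,q]. For instance
  ∂ace = ce − ae + ac,
  ∂cde = de − ce + cd.
This gives a 10×10 integer matrix of rank 6; reducing to Smith normal form yields diagonal entries (1,1,1,1,1,1).

Boundary ∂_3: C_3 → C_2 sends each 3-simplex σ to the alternating sum Σ_i (−1)^i (σ with its i-th vertex removed). For instance
  ∂abde = bde − ade + abe − abd,
  ∂abce = bce − ace + abe − abc.
As a 10×5 matrix over Z this has rank 4, with invariant factors (1,1,1,1).

Now H_k = ker ∂_k / im ∂_{k+1}, so:

  H_0: rank C_0 − rank ∂_1 = 5 − 4 = 1, and the invariant factors of ∂_1 are all 1, so H_0 ≅ Z.
  H_1: rank ker ∂_1 − rank ∂_2 = (10 − 4) − 6 = 0, and the invariant factors of ∂_2 are all 1, so H_1 ≅ 0.
  H_2: rank ker ∂_2 − rank ∂_3 = (10 − 6) − 4 = 0, and the invariant factors of ∂_3 are all 1, so H_2 ≅ 0.
  H_3: rank ker ∂_3 − rank ∂_4 = (5 − 4) − 0 = 1, and there is no ∂_4, so H_3 ≅ Z.

As a check, the Euler characteristic is 5 − 10 + 10 − 5 = 0, which agrees with 1 − 0 + 0 − 1 = 0.
(K is a triangulation of the 3-sphere S^3.)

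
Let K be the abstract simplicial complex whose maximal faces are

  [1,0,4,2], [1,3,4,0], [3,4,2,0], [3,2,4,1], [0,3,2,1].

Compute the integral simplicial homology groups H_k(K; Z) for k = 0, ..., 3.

H_0 ≅ Z,  H_1 = 0,  H_2 = 0,  H_3 ≅ Z.

K has 5 vertices, 10 edges, 10 triangles, 5 3-simplices.
rank ∂_0 = 0, rank ∂_1 = 4 ⇒ b_0 = 5 − 0 − 4 = 1; all invariant factors of ∂_1 are 1 so no torsion. So H_0 ≅ Z.
rank ∂_1 = 4, rank ∂_2 = 6 ⇒ b_1 = 10 − 4 − 6 = 0; all invariant factors of ∂_2 are 1 so no torsion. So H_1 ≅ 0.
rank ∂_2 = 6, rank ∂_3 = 4 ⇒ b_2 = 10 − 6 − 4 = 0; all invariant factors of ∂_3 are 1 so no torsion. So H_2 ≅ 0.
rank ∂_3 = 4, rank ∂_4 = 0 ⇒ b_3 = 5 − 4 − 0 = 1. So H_3 ≅ Z.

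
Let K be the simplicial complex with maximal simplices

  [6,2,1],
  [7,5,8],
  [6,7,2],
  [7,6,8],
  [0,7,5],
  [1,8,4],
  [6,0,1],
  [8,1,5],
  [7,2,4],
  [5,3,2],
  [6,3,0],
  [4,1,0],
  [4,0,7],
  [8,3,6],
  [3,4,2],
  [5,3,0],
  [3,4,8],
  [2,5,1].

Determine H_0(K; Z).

H_0 = Z.

K has 9 vertices, 27 edges, 18 triangles.
rank ∂_0 = 0, rank ∂_1 = 8 ⇒ b_0 = 9 − 0 − 8 = 1; all invariant factors of ∂_1 are 1 so no torsion. So H_0 ≅ Z.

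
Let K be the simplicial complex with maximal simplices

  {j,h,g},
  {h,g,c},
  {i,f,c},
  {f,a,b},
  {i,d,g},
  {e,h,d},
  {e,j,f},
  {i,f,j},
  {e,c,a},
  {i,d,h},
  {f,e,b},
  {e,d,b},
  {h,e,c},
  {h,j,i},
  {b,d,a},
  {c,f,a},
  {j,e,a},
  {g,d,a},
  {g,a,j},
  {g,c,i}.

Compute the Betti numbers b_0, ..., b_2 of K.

b_0 = 1, b_1 = 1, b_2 = 0.

Order the vertices as a < b < c < d < e < f < g < h < i < j. Listing each simplex with vertices in this order, K has dimension 2 with simplices:

  0-simplices (10): a, b, c, d, e, f, g, h, i, j
  1-simplices (30): ab, ac, ad, ae, af, ag, aj, bd, be, bf, ce, cf, cg, ch, ci, de, dg, dh, di, ef, eh, ej, fi, fj, gh, gi, gj, hi, hj, ij
  2-simplices (20): abd, abf, ace, acf, adg, aej, agj, bde, bef, ceh, cfi, cgh, cgi, deh, dgi, dhi, efj, fij, ghj, hij

Hence C_0 ≅ Z^10, C_1 ≅ Z^30, C_2 ≅ Z^20.

The boundary map ∂_1: C_1 → C_0 sends each edge [p,q] (with p < q) to q − p.
This gives a 10×30 integer matrix of rank 9; reducing to Smith normal form yields diagonal entries (1,1,1,1,1,1,1,1,1).

The boundary map ∂_2: C_2 → C_1 sends each 2-simplex [p,q,r] to [q,r] − [p,r] + [p,q]. For instance
  ∂dhi = hi − di + dh,
  ∂ghj = hj − gj + gh.
As a 30×20 matrix over Z this has rank 20, with invariant factors (1,1,1,1,1,1,1,1,1,1,1,1,1,1,1,1,1,1,1,2).

Now H_k = ker ∂_k / im ∂_{k+1}, so:

  H_0: rank C_0 − rank ∂_1 = 10 − 9 = 1, and the invariant factors of ∂_1 are all 1, so H_0 ≅ Z.
  H_1: rank ker ∂_1 − rank ∂_2 = (30 − 9) − 20 = 1, and ∂_2 has invariant factor 2 > 1, so H_1 ≅ Z ⊕ Z/2.
  H_2: rank ker ∂_2 − rank ∂_3 = (20 − 20) − 0 = 0, and there is no ∂_3, so H_2 ≅ 0.

As a check, the Euler characteristic is 10 − 30 + 20 = 0, which agrees with 1 − 1 + 0 = 0.

Hence the Betti numbers are b_0 = 1, b_1 = 1, b_2 = 0.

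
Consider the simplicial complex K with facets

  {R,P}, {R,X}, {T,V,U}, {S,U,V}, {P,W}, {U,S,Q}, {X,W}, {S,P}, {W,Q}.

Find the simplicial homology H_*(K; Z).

Order the vertices as P < Q < R < S < T < U < V < W < X. Listing each simplex with vertices in this order, K has dimension 2 with simplices:

  0-simplices (9): P, Q, R, S, T, U, V, W, X
  1-simplices (13): PR, PS, PW, QS, QU, QW, RX, SU, SV, TU, TV, UV, WX
  2-simplices (3): QSU, SUV, TUV

giving chain groups C_0 ≅ Z^9, C_1 ≅ Z^13, C_2 ≅ Z^3.

The boundary map ∂_1: C_1 → C_0 sends each edge [p,q] (with p < q) to q − p.
The resulting 9×13 matrix has rank 8, and its Smith normal form has invariant factors (1,1,1,1,1,1,1,1).

∂_2: C_2 → C_1 sends each 2-simplex [p,q,r] to [q,r] − [p,r] + [p,q]. For instance
  ∂SUV = UV − SV + SU,
  ∂QSU = SU − QU + QS.
This gives a 13×3 integer matrix of rank 3; reducing to Smith normal form yields diagonal entries (1,1,1).

Computing H_k = (kernel of ∂_k) / (image of ∂_{k+1}):

  H_0: rank C_0 − rank ∂_1 = 9 − 8 = 1, and the invariant factors of ∂_1 are all 1, so H_0 ≅ Z.
  H_1: rank ker ∂_1 − rank ∂_2 = (13 − 8) − 3 = 2, and the invariant factors of ∂_2 are all 1, so H_1 ≅ Z^2.
  H_2: rank ker ∂_2 − rank ∂_3 = (3 − 3) − 0 = 0, and there is no ∂_3, so H_2 ≅ 0.

H_0 ≅ Z,  H_1 ≅ Z^2,  H_2 = 0.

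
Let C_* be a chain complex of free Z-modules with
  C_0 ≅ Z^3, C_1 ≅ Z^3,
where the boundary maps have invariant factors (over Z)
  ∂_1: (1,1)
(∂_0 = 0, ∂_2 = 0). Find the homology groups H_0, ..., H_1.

H_0: b_0 = 3 − 0 − 2 = 1; torsion from ∂_1 factors > 1: none. So H_0 = Z.
H_1: b_1 = 3 − 2 − 0 = 1; torsion from ∂_2 factors > 1: none. So H_1 = Z.

H_0 = Z,  H_1 = Z.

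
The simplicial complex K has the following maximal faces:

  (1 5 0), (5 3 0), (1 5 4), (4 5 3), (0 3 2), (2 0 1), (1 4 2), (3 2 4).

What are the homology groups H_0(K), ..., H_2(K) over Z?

Take the total order 0 < 1 < 2 < 3 < 4 < 5 on the vertex set. Then K (dimension 2) consists of the simplices:

  0-simplices (6): [0], [1], [2], [3], [4], [5]
  1-simplices (12): [0,1], [0,2], [0,3], [0,5], [1,2], [1,4], [1,5], [2,3], [2,4], [3,4], [3,5], [4,5]
  2-simplices (8): [0,1,2], [0,1,5], [0,2,3], [0,3,5], [1,2,4], [1,4,5], [2,3,4], [3,4,5]

so the chain groups are C_0 ≅ Z^6, C_1 ≅ Z^12, C_2 ≅ Z^8.

The boundary map ∂_1: C_1 → C_0 sends each edge [p,q] (with p < q) to q − p.
As a 6×12 matrix over Z this has rank 5, with invariant factors (1,1,1,1,1).

∂_2: C_2 → C_1 sends each 2-simplex [p,q,r] to [q,r] − [p,r] + [p,q]. For instance
  ∂[0,3,5] = [3,5] − [0,5] + [0,3],
  ∂[1,2,4] = [2,4] − [1,4] + [1,2].
As a 12×8 matrix over Z this has rank 7, with invariant factors (1,1,1,1,1,1,1).

Reading off H_k = ker ∂_k / im ∂_{k+1}:

  H_0: rank C_0 − rank ∂_1 = 6 − 5 = 1, and the invariant factors of ∂_1 are all 1, so H_0 ≅ Z.
  H_1: rank ker ∂_1 − rank ∂_2 = (12 − 5) − 7 = 0, and the invariant factors of ∂_2 are all 1, so H_1 ≅ 0.
  H_2: rank ker ∂_2 − rank ∂_3 = (8 − 7) − 0 = 1, and there is no ∂_3, so H_2 ≅ Z.

As a check, the Euler characteristic is 6 − 12 + 8 = 2, which agrees with 1 − 0 + 1 = 2.
(K is a triangulation of the 2-sphere S^2.)

H_0 ≅ Z,  H_1 = 0,  H_2 ≅ Z.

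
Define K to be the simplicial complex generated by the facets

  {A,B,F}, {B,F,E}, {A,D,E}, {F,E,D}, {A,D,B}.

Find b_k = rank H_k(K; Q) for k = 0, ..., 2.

Take the total order A < B < D < E < F on the vertex set. Then K (dimension 2) consists of the simplices:

  0-simplices (5): A, B, D, E, F
  1-simplices (10): AB, AD, AE, AF, BD, BE, BF, DE, DF, EF
  2-simplices (5): ABD, ABF, ADE, BEF, DEF

so the chain groups are C_0 ≅ Z^5, C_1 ≅ Z^10, C_2 ≅ Z^5.

∂_1: C_1 → C_0 sends each edge [p,q] (with p < q) to q − p. For instance
  ∂AE = E − A.
This gives a 5×10 integer matrix of rank 4; reducing to Smith normal form yields diagonal entries (1,1,1,1).

Boundary ∂_2: C_2 → C_1 acts by ∂[p,q,r] = [q,r] − [p,r] + [p,q]. For instance
  ∂DEF = EF − DF + DE,
  ∂ADE = DE − AE + AD.
The resulting 10×5 matrix has rank 5, and its Smith normal form has invariant factors (1,1,1,1,1).

From H_k ≅ ker(∂_k) / im(∂_{k+1}) we obtain:

  H_0: rank C_0 − rank ∂_1 = 5 − 4 = 1, and the invariant factors of ∂_1 are all 1, so H_0 ≅ Z.
  H_1: rank ker ∂_1 − rank ∂_2 = (10 − 4) − 5 = 1, and the invariant factors of ∂_2 are all 1, so H_1 ≅ Z.
  H_2: rank ker ∂_2 − rank ∂_3 = (5 − 5) − 0 = 0, and there is no ∂_3, so H_2 ≅ 0.

(K is a triangulation of the Möbius band.)

Hence the Betti numbers are b_0 = 1, b_1 = 1, b_2 = 0.

b_0 = 1, b_1 = 1, b_2 = 0.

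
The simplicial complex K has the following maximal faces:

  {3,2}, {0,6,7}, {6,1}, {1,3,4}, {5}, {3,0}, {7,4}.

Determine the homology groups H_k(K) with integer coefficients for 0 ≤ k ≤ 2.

H_0 ≅ Z^2,  H_1 ≅ Z^2,  H_2 = 0.

We work with the vertex ordering 0 < 1 < 2 < 3 < 4 < 5 < 6 < 7. The simplices of K, each written with vertices in increasing order, are:

  0-simplices (8): [0], [1], [2], [3], [4], [5], [6], [7]
  1-simplices (10): [0,3], [0,6], [0,7], [1,3], [1,4], [1,6], [2,3], [3,4], [4,7], [6,7]
  2-simplices (2): [0,6,7], [1,3,4]

giving chain groups C_0 ≅ Z^8, C_1 ≅ Z^10, C_2 ≅ Z^2.

The boundary map ∂_1: C_1 → C_0 is given by ∂[p,q] = [q] − [p].
As a 8×10 matrix over Z this has rank 6, with invariant factors (1,1,1,1,1,1).

The boundary map ∂_2: C_2 → C_1 acts by ∂[p,q,r] = [q,r] − [p,r] + [p,q]. For instance
  ∂[0,6,7] = [6,7] − [0,7] + [0,6],
  ∂[1,3,4] = [3,4] − [1,4] + [1,3].
The resulting 10×2 matrix has rank 2, and its Smith normal form has invariant factors (1,1).

Computing H_k = (kernel of ∂_k) / (image of ∂_{k+1}):

  H_0: rank C_0 − rank ∂_1 = 8 − 6 = 2, and the invariant factors of ∂_1 are all 1, so H_0 ≅ Z^2.
  H_1: rank ker ∂_1 − rank ∂_2 = (10 − 6) − 2 = 2, and the invariant factors of ∂_2 are all 1, so H_1 ≅ Z^2.
  H_2: rank ker ∂_2 − rank ∂_3 = (2 − 2) − 0 = 0, and there is no ∂_3, so H_2 ≅ 0.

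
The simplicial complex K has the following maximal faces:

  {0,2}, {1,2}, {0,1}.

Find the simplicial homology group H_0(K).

Order the vertices as 0 < 1 < 2. Listing each simplex with vertices in this order, K has dimension 1 with simplices:

  0-simplices (3): [0], [1], [2]
  1-simplices (3): [0,1], [0,2], [1,2]

Hence C_0 ≅ Z^3, C_1 ≅ Z^3.

∂_1: C_1 → C_0 sends each edge [p,q] (with p < q) to q − p.
As a 3×3 matrix over Z this has rank 2, with invariant factors (1,1).

From H_k ≅ ker(∂_k) / im(∂_{k+1}) we obtain:

  H_0: rank C_0 − rank ∂_1 = 3 − 2 = 1, and the invariant factors of ∂_1 are all 1, so H_0 = Z.

H_0 ≅ Z.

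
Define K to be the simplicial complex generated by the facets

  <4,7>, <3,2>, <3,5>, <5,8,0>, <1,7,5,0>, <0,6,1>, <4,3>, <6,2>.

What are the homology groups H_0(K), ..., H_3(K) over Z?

H_0 = Z,  H_1 = Z^2,  H_2 = 0,  H_3 = 0.

Take the total order 0 < 1 < 2 < 3 < 4 < 5 < 6 < 7 < 8 on the vertex set. Then K (dimension 3) consists of the simplices:

  0-simplices (9): [0], [1], [2], [3], [4], [5], [6], [7], [8]
  1-simplices (15): [0,1], [0,5], [0,6], [0,7], [0,8], [1,5], [1,6], [1,7], [2,3], [2,6], [3,4], [3,5], [4,7], [5,7], [5,8]
  2-simplices (6): [0,1,5], [0,1,6], [0,1,7], [0,5,7], [0,5,8], [1,5,7]
  3-simplices (1): [0,1,5,7]

giving chain groups C_0 ≅ Z^9, C_1 ≅ Z^15, C_2 ≅ Z^6, C_3 ≅ Z^1.

∂_1: C_1 → C_0 is given by ∂[p,q] = [q] − [p]. For instance
  ∂[0,5] = [5] − [0].
This gives a 9×15 integer matrix of rank 8; reducing to Smith normal form yields diagonal entries (1,1,1,1,1,1,1,1).

∂_2: C_2 → C_1 acts by ∂[p,q,r] = [q,r] − [p,r] + [p,q]. For instance
  ∂[0,1,5] = [1,5] − [0,5] + [0,1],
  ∂[0,5,8] = [5,8] − [0,8] + [0,5].
The 15×6 boundary matrix has rank 5 and Smith normal form diag(1,1,1,1,1).

∂_3: C_3 → C_2 sends each 3-simplex σ to the alternating sum Σ_i (−1)^i (σ with its i-th vertex removed). For instance
  ∂[0,1,5,7] = [1,5,7] − [0,5,7] + [0,1,7] − [0,1,5].
The resulting 6×1 matrix has rank 1, and its Smith normal form has invariant factors (1).

Reading off H_k = ker ∂_k / im ∂_{k+1}:

  H_0: rank C_0 − rank ∂_1 = 9 − 8 = 1, and the invariant factors of ∂_1 are all 1, so H_0 ≅ Z.
  H_1: rank ker ∂_1 − rank ∂_2 = (15 − 8) − 5 = 2, and the invariant factors of ∂_2 are all 1, so H_1 ≅ Z^2.
  H_2: rank ker ∂_2 − rank ∂_3 = (6 − 5) − 1 = 0, and the invariant factors of ∂_3 are all 1, so H_2 ≅ 0.
  H_3: rank ker ∂_3 − rank ∂_4 = (1 − 1) − 0 = 0, and there is no ∂_4, so H_3 ≅ 0.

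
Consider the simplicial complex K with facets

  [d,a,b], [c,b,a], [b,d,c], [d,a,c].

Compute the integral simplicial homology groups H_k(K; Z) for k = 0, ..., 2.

We work with the vertex ordering a < b < c < d. The simplices of K, each written with vertices in increasing order, are:

  0-simplices (4): a, b, c, d
  1-simplices (6): ab, ac, ad, bc, bd, cd
  2-simplices (4): abc, abd, acd, bcd

giving chain groups C_0 ≅ Z^4, C_1 ≅ Z^6, C_2 ≅ Z^4.

∂_1: C_1 → C_0 maps an edge to its endpoints' difference, ∂[p,q] = q − p.
The resulting 4×6 matrix has rank 3, and its Smith normal form has invariant factors (1,1,1).

∂_2: C_2 → C_1 acts by ∂[p,q,r] = [q,r] − [p,r] + [p,q]. For instance
  ∂acd = cd − ad + ac,
  ∂bcd = cd − bd + bc.
This gives a 6×4 integer matrix of rank 3; reducing to Smith normal form yields diagonal entries (1,1,1).

From H_k ≅ ker(∂_k) / im(∂_{k+1}) we obtain:

  H_0: rank C_0 − rank ∂_1 = 4 − 3 = 1, and the invariant factors of ∂_1 are all 1, so H_0 ≅ Z.
  H_1: rank ker ∂_1 − rank ∂_2 = (6 − 3) − 3 = 0, and the invariant factors of ∂_2 are all 1, so H_1 ≅ 0.
  H_2: rank ker ∂_2 − rank ∂_3 = (4 − 3) − 0 = 1, and there is no ∂_3, so H_2 ≅ Z.

As a check, the Euler characteristic is 4 − 6 + 4 = 2, which agrees with 1 − 0 + 1 = 2.
(K is a triangulation of the 2-sphere S^2.)

H_0 = Z,  H_1 = 0,  H_2 = Z.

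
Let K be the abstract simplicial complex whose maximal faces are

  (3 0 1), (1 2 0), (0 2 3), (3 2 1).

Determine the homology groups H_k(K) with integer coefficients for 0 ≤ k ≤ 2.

H_0 ≅ Z,  H_1 = 0,  H_2 ≅ Z.

Take the total order 0 < 1 < 2 < 3 on the vertex set. Then K (dimension 2) consists of the simplices:

  0-simplices (4): [0], [1], [2], [3]
  1-simplices (6): [0,1], [0,2], [0,3], [1,2], [1,3], [2,3]
  2-simplices (4): [0,1,2], [0,1,3], [0,2,3], [1,2,3]

giving chain groups C_0 ≅ Z^4, C_1 ≅ Z^6, C_2 ≅ Z^4.

Boundary ∂_1: C_1 → C_0 is given by ∂[p,q] = [q] − [p]. For instance
  ∂[0,2] = [2] − [0].
As a 4×6 matrix over Z this has rank 3, with invariant factors (1,1,1).

The boundary map ∂_2: C_2 → C_1 sends each 2-simplex [p,q,r] to [q,r] − [p,r] + [p,q]. For instance
  ∂[1,2,3] = [2,3] − [1,3] + [1,2],
  ∂[0,1,3] = [1,3] − [0,3] + [0,1].
As a 6×4 matrix over Z this has rank 3, with invariant factors (1,1,1).

Computing H_k = (kernel of ∂_k) / (image of ∂_{k+1}):

  H_0: rank C_0 − rank ∂_1 = 4 − 3 = 1, and the invariant factors of ∂_1 are all 1, so H_0 ≅ Z.
  H_1: rank ker ∂_1 − rank ∂_2 = (6 − 3) − 3 = 0, and the invariant factors of ∂_2 are all 1, so H_1 ≅ 0.
  H_2: rank ker ∂_2 − rank ∂_3 = (4 − 3) − 0 = 1, and there is no ∂_3, so H_2 ≅ Z.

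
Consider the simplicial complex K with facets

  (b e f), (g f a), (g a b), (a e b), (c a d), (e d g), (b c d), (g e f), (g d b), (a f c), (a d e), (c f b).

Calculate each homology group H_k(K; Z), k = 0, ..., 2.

H_0 = Z,  H_1 = Z_2,  H_2 = 0.

K has 7 vertices, 18 edges, 12 triangles.
rank ∂_0 = 0, rank ∂_1 = 6 ⇒ b_0 = 7 − 0 − 6 = 1; all invariant factors of ∂_1 are 1 so no torsion. So H_0 ≅ Z.
rank ∂_1 = 6, rank ∂_2 = 12 ⇒ b_1 = 18 − 6 − 12 = 0; ∂_2 has invariant factor(s) [2] giving torsion. So H_1 ≅ Z_2.
rank ∂_2 = 12, rank ∂_3 = 0 ⇒ b_2 = 12 − 12 − 0 = 0. So H_2 ≅ 0.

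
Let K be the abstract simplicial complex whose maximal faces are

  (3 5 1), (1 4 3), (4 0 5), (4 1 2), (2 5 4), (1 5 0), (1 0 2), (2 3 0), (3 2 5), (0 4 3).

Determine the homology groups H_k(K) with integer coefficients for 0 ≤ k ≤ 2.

We work with the vertex ordering 0 < 1 < 2 < 3 < 4 < 5. The simplices of K, each written with vertices in increasing order, are:

  0-simplices (6): [0], [1], [2], [3], [4], [5]
  1-simplices (15): [0,1], [0,2], [0,3], [0,4], [0,5], [1,2], [1,3], [1,4], [1,5], [2,3], [2,4], [2,5], [3,4], [3,5], [4,5]
  2-simplices (10): [0,1,2], [0,1,5], [0,2,3], [0,3,4], [0,4,5], [1,2,4], [1,3,4], [1,3,5], [2,3,5], [2,4,5]

giving chain groups C_0 ≅ Z^6, C_1 ≅ Z^15, C_2 ≅ Z^10.

∂_1: C_1 → C_0 sends each edge [p,q] (with p < q) to q − p.
The 6×15 boundary matrix has rank 5 and Smith normal form diag(1,1,1,1,1).

Boundary ∂_2: C_2 → C_1 maps a triangle to the signed sum of its edges. For instance
  ∂[1,2,4] = [2,4] − [1,4] + [1,2],
  ∂[2,3,5] = [3,5] − [2,5] + [2,3].
The resulting 15×10 matrix has rank 10, and its Smith normal form has invariant factors (1,1,1,1,1,1,1,1,1,2).

Computing H_k = (kernel of ∂_k) / (image of ∂_{k+1}):

  H_0: rank C_0 − rank ∂_1 = 6 − 5 = 1, and the invariant factors of ∂_1 are all 1, so H_0 = Z.
  H_1: rank ker ∂_1 − rank ∂_2 = (15 − 5) − 10 = 0, and ∂_2 has invariant factor 2 > 1, so H_1 = Z/2.
  H_2: rank ker ∂_2 − rank ∂_3 = (10 − 10) − 0 = 0, and there is no ∂_3, so H_2 = 0.

H_0 ≅ Z,  H_1 ≅ Z/2,  H_2 = 0.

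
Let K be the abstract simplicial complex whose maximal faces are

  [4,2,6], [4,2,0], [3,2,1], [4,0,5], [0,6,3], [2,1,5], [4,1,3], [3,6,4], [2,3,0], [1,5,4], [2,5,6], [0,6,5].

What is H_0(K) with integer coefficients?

H_0 = Z.

Take the total order 0 < 1 < 2 < 3 < 4 < 5 < 6 on the vertex set. Then K (dimension 2) consists of the simplices:

  0-simplices (7): [0], [1], [2], [3], [4], [5], [6]
  1-simplices (18): [0,2], [0,3], [0,4], [0,5], [0,6], [1,2], [1,3], [1,4], [1,5], [2,3], [2,4], [2,5], [2,6], [3,4], [3,6], [4,5], [4,6], [5,6]
  2-simplices (12): [0,2,3], [0,2,4], [0,3,6], [0,4,5], [0,5,6], [1,2,3], [1,2,5], [1,3,4], [1,4,5], [2,4,6], [2,5,6], [3,4,6]

giving chain groups C_0 ≅ Z^7, C_1 ≅ Z^18, C_2 ≅ Z^12.

∂_1: C_1 → C_0 is given by ∂[p,q] = [q] − [p].
The 7×18 boundary matrix has rank 6 and Smith normal form diag(1,1,1,1,1,1).

∂_2: C_2 → C_1 acts by ∂[p,q,r] = [q,r] − [p,r] + [p,q]. For instance
  ∂[1,2,5] = [2,5] − [1,5] + [1,2],
  ∂[0,4,5] = [4,5] − [0,5] + [0,4].
The resulting 18×12 matrix has rank 12, and its Smith normal form has invariant factors (1,1,1,1,1,1,1,1,1,1,1,2).

Now H_k = ker ∂_k / im ∂_{k+1}, so:

  H_0: rank C_0 − rank ∂_1 = 7 − 6 = 1, and the invariant factors of ∂_1 are all 1, so H_0 = Z.

(K is a triangulation of the real projective plane RP^2.)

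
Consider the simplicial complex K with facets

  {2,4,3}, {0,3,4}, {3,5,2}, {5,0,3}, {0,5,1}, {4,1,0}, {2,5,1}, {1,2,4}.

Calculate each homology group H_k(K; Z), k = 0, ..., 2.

H_0 ≅ Z,  H_1 = 0,  H_2 ≅ Z.

Fix the vertex order 0 < 1 < 2 < 3 < 4 < 5 and write every simplex with vertices in increasing order. Then dim K = 2 and the simplices of K are:

  0-simplices (6): [0], [1], [2], [3], [4], [5]
  1-simplices (12): [0,1], [0,3], [0,4], [0,5], [1,2], [1,4], [1,5], [2,3], [2,4], [2,5], [3,4], [3,5]
  2-simplices (8): [0,1,4], [0,1,5], [0,3,4], [0,3,5], [1,2,4], [1,2,5], [2,3,4], [2,3,5]

so the chain groups are C_0 ≅ Z^6, C_1 ≅ Z^12, C_2 ≅ Z^8.

∂_1: C_1 → C_0 sends each edge [p,q] (with p < q) to q − p. For instance
  ∂[2,3] = [3] − [2].
The 6×12 boundary matrix has rank 5 and Smith normal form diag(1,1,1,1,1).

∂_2: C_2 → C_1 maps a triangle to the signed sum of its edges. For instance
  ∂[1,2,4] = [2,4] − [1,4] + [1,2],
  ∂[0,3,4] = [3,4] − [0,4] + [0,3].
This gives a 12×8 integer matrix of rank 7; reducing to Smith normal form yields diagonal entries (1,1,1,1,1,1,1).

From H_k ≅ ker(∂_k) / im(∂_{k+1}) we obtain:

  H_0: rank C_0 − rank ∂_1 = 6 − 5 = 1, and the invariant factors of ∂_1 are all 1, so H_0 ≅ Z.
  H_1: rank ker ∂_1 − rank ∂_2 = (12 − 5) − 7 = 0, and the invariant factors of ∂_2 are all 1, so H_1 ≅ 0.
  H_2: rank ker ∂_2 − rank ∂_3 = (8 − 7) − 0 = 1, and there is no ∂_3, so H_2 ≅ Z.

As a check, the Euler characteristic is 6 − 12 + 8 = 2, which agrees with 1 − 0 + 1 = 2.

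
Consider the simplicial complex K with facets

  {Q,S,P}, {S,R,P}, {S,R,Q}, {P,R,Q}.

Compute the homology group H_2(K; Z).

Order the vertices as P < Q < R < S. Listing each simplex with vertices in this order, K has dimension 2 with simplices:

  0-simplices (4): P, Q, R, S
  1-simplices (6): PQ, PR, PS, QR, QS, RS
  2-simplices (4): PQR, PQS, PRS, QRS

giving chain groups C_0 ≅ Z^4, C_1 ≅ Z^6, C_2 ≅ Z^4.

Boundary ∂_1: C_1 → C_0 sends each edge [p,q] (with p < q) to q − p. For instance
  ∂QS = S − Q.
The resulting 4×6 matrix has rank 3, and its Smith normal form has invariant factors (1,1,1).

∂_2: C_2 → C_1 maps a triangle to the signed sum of its edges. For instance
  ∂PQS = QS − PS + PQ,
  ∂QRS = RS − QS + QR.
The resulting 6×4 matrix has rank 3, and its Smith normal form has invariant factors (1,1,1).

Reading off H_k = ker ∂_k / im ∂_{k+1}:

  H_2: rank ker ∂_2 − rank ∂_3 = (4 − 3) − 0 = 1, and there is no ∂_3, so H_2 ≅ Z.

H_2 = Z.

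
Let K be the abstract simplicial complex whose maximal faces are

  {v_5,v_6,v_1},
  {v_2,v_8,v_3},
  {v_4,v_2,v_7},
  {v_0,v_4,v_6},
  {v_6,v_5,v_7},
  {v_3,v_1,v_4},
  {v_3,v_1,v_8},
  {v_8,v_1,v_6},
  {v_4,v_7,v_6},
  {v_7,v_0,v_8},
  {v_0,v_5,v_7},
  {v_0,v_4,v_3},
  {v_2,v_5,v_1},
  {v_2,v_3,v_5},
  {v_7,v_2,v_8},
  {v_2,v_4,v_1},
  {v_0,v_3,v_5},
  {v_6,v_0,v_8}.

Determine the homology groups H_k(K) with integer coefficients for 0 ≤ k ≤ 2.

Fix the vertex order v_0 < v_1 < v_2 < v_3 < v_4 < v_5 < v_6 < v_7 < v_8 and write every simplex with vertices in increasing order. Then dim K = 2 and the simplices of K are:

  0-simplices (9): [v_0], [v_1], [v_2], [v_3], [v_4], [v_5], [v_6], [v_7], [v_8]
  1-simplices (27): (27 of them)
  2-simplices (18): (18 of them)

so the chain groups are C_0 ≅ Z^9, C_1 ≅ Z^27, C_2 ≅ Z^18.

∂_1: C_1 → C_0 is given by ∂[p,q] = [q] − [p]. For instance
  ∂[v_7,v_8] = [v_8] − [v_7].
This gives a 9×27 integer matrix of rank 8; reducing to Smith normal form yields diagonal entries (1,1,1,1,1,1,1,1).

∂_2: C_2 → C_1 maps a triangle to the signed sum of its edges. For instance
  ∂[v_0,v_3,v_4] = [v_3,v_4] − [v_0,v_4] + [v_0,v_3],
  ∂[v_1,v_5,v_6] = [v_5,v_6] − [v_1,v_6] + [v_1,v_5].
The 27×18 boundary matrix has rank 18 and Smith normal form diag(1,1,1,1,1,1,1,1,1,1,1,1,1,1,1,1,1,2).

Computing H_k = (kernel of ∂_k) / (image of ∂_{k+1}):

  H_0: rank C_0 − rank ∂_1 = 9 − 8 = 1, and the invariant factors of ∂_1 are all 1, so H_0 ≅ Z.
  H_1: rank ker ∂_1 − rank ∂_2 = (27 − 8) − 18 = 1, and ∂_2 has invariant factor 2 > 1, so H_1 ≅ Z ⊕ Z_2.
  H_2: rank ker ∂_2 − rank ∂_3 = (18 − 18) − 0 = 0, and there is no ∂_3, so H_2 ≅ 0.

H_0 = Z,  H_1 = Z ⊕ Z_2,  H_2 = 0.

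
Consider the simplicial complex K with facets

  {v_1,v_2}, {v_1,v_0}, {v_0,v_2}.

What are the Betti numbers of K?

Take the total order v_0 < v_1 < v_2 on the vertex set. Then K (dimension 1) consists of the simplices:

  0-simplices (3): [v_0], [v_1], [v_2]
  1-simplices (3): [v_0,v_1], [v_0,v_2], [v_1,v_2]

so the chain groups are C_0 ≅ Z^3, C_1 ≅ Z^3.

The boundary map ∂_1: C_1 → C_0 maps an edge to its endpoints' difference, ∂[p,q] = q − p. For instance
  ∂[v_0,v_2] = [v_2] − [v_0].
As a 3×3 matrix over Z this has rank 2, with invariant factors (1,1).

Reading off H_k = ker ∂_k / im ∂_{k+1}:

  H_0: rank C_0 − rank ∂_1 = 3 − 2 = 1, and the invariant factors of ∂_1 are all 1, so H_0 = Z.
  H_1: rank ker ∂_1 − rank ∂_2 = (3 − 2) − 0 = 1, and there is no ∂_2, so H_1 = Z.

Hence the Betti numbers are b_0 = 1, b_1 = 1.

b_0 = 1, b_1 = 1.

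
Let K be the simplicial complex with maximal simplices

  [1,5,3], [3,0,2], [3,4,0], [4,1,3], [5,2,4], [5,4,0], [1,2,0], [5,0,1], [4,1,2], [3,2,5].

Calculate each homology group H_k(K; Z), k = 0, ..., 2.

H_0 ≅ Z,  H_1 ≅ Z/2Z,  H_2 = 0.

Order the vertices as 0 < 1 < 2 < 3 < 4 < 5. Listing each simplex with vertices in this order, K has dimension 2 with simplices:

  0-simplices (6): [0], [1], [2], [3], [4], [5]
  1-simplices (15): [0,1], [0,2], [0,3], [0,4], [0,5], [1,2], [1,3], [1,4], [1,5], [2,3], [2,4], [2,5], [3,4], [3,5], [4,5]
  2-simplices (10): [0,1,2], [0,1,5], [0,2,3], [0,3,4], [0,4,5], [1,2,4], [1,3,4], [1,3,5], [2,3,5], [2,4,5]

so the chain groups are C_0 ≅ Z^6, C_1 ≅ Z^15, C_2 ≅ Z^10.

The boundary map ∂_1: C_1 → C_0 is given by ∂[p,q] = [q] − [p]. For instance
  ∂[3,4] = [4] − [3].
The resulting 6×15 matrix has rank 5, and its Smith normal form has invariant factors (1,1,1,1,1).

∂_2: C_2 → C_1 acts by ∂[p,q,r] = [q,r] − [p,r] + [p,q]. For instance
  ∂[0,1,2] = [1,2] − [0,2] + [0,1],
  ∂[1,2,4] = [2,4] − [1,4] + [1,2].
The resulting 15×10 matrix has rank 10, and its Smith normal form has invariant factors (1,1,1,1,1,1,1,1,1,2).

Computing H_k = (kernel of ∂_k) / (image of ∂_{k+1}):

  H_0: rank C_0 − rank ∂_1 = 6 − 5 = 1, and the invariant factors of ∂_1 are all 1, so H_0 ≅ Z.
  H_1: rank ker ∂_1 − rank ∂_2 = (15 − 5) − 10 = 0, and ∂_2 has invariant factor 2 > 1, so H_1 ≅ Z/2Z.
  H_2: rank ker ∂_2 − rank ∂_3 = (10 − 10) − 0 = 0, and there is no ∂_3, so H_2 ≅ 0.

As a check, the Euler characteristic is 6 − 15 + 10 = 1, which agrees with 1 − 0 + 0 = 1.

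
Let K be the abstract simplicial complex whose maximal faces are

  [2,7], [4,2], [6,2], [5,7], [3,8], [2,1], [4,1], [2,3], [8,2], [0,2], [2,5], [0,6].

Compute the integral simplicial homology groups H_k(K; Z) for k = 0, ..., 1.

H_0 ≅ Z,  H_1 ≅ Z^4.

K has 9 vertices, 12 edges.
rank ∂_0 = 0, rank ∂_1 = 8 ⇒ b_0 = 9 − 0 − 8 = 1; all invariant factors of ∂_1 are 1 so no torsion. So H_0 = Z.
rank ∂_1 = 8, rank ∂_2 = 0 ⇒ b_1 = 12 − 8 − 0 = 4. So H_1 = Z^4.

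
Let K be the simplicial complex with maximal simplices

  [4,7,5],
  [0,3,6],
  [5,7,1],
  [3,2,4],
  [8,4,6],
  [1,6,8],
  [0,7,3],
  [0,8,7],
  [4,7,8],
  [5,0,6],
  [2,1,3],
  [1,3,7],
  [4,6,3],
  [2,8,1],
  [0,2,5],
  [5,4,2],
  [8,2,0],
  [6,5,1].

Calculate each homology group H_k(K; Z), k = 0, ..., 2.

H_0 ≅ Z,  H_1 ≅ Z^2,  H_2 ≅ Z.

Take the total order 0 < 1 < 2 < 3 < 4 < 5 < 6 < 7 < 8 on the vertex set. Then K (dimension 2) consists of the simplices:

  0-simplices (9): [0], [1], [2], [3], [4], [5], [6], [7], [8]
  1-simplices (27): (27 of them)
  2-simplices (18): [0,2,5], [0,2,8], [0,3,6], [0,3,7], [0,5,6], [0,7,8], [1,2,3], [1,2,8], [1,3,7], [1,5,6], [1,5,7], [1,6,8], [2,3,4], [2,4,5], [3,4,6], [4,5,7], [4,6,8], [4,7,8]

giving chain groups C_0 ≅ Z^9, C_1 ≅ Z^27, C_2 ≅ Z^18.

Boundary ∂_1: C_1 → C_0 sends each edge [p,q] (with p < q) to q − p. For instance
  ∂[4,8] = [8] − [4].
The 9×27 boundary matrix has rank 8 and Smith normal form diag(1,1,1,1,1,1,1,1).

∂_2: C_2 → C_1 maps a triangle to the signed sum of its edges. For instance
  ∂[3,4,6] = [4,6] − [3,6] + [3,4],
  ∂[1,2,3] = [2,3] − [1,3] + [1,2].
The 27×18 boundary matrix has rank 17 and Smith normal form diag(1,1,1,1,1,1,1,1,1,1,1,1,1,1,1,1,1).

From H_k ≅ ker(∂_k) / im(∂_{k+1}) we obtain:

  H_0: rank C_0 − rank ∂_1 = 9 − 8 = 1, and the invariant factors of ∂_1 are all 1, so H_0 = Z.
  H_1: rank ker ∂_1 − rank ∂_2 = (27 − 8) − 17 = 2, and the invariant factors of ∂_2 are all 1, so H_1 = Z^2.
  H_2: rank ker ∂_2 − rank ∂_3 = (18 − 17) − 0 = 1, and there is no ∂_3, so H_2 = Z.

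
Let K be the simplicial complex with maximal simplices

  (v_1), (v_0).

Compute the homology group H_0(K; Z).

We work with the vertex ordering v_0 < v_1. The simplices of K, each written with vertices in increasing order, are:

  0-simplices (2): [v_0], [v_1]

Hence C_0 ≅ Z^2.

Now H_k = ker ∂_k / im ∂_{k+1}, so:

  H_0: rank C_0 − rank ∂_1 = 2 − 0 = 2, and there is no ∂_1, so H_0 ≅ Z^2.

H_0 ≅ Z^2.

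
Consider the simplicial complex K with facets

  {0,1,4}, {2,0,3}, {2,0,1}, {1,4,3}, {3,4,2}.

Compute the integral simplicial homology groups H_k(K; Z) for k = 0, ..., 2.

Fix the vertex order 0 < 1 < 2 < 3 < 4 and write every simplex with vertices in increasing order. Then dim K = 2 and the simplices of K are:

  0-simplices (5): [0], [1], [2], [3], [4]
  1-simplices (10): [0,1], [0,2], [0,3], [0,4], [1,2], [1,3], [1,4], [2,3], [2,4], [3,4]
  2-simplices (5): [0,1,2], [0,1,4], [0,2,3], [1,3,4], [2,3,4]

Hence C_0 ≅ Z^5, C_1 ≅ Z^10, C_2 ≅ Z^5.

∂_1: C_1 → C_0 is given by ∂[p,q] = [q] − [p].
As a 5×10 matrix over Z this has rank 4, with invariant factors (1,1,1,1).

Boundary ∂_2: C_2 → C_1 acts by ∂[p,q,r] = [q,r] − [p,r] + [p,q]. For instance
  ∂[1,3,4] = [3,4] − [1,4] + [1,3],
  ∂[0,1,4] = [1,4] − [0,4] + [0,1].
This gives a 10×5 integer matrix of rank 5; reducing to Smith normal form yields diagonal entries (1,1,1,1,1).

From H_k ≅ ker(∂_k) / im(∂_{k+1}) we obtain:

  H_0: rank C_0 − rank ∂_1 = 5 − 4 = 1, and the invariant factors of ∂_1 are all 1, so H_0 ≅ Z.
  H_1: rank ker ∂_1 − rank ∂_2 = (10 − 4) − 5 = 1, and the invariant factors of ∂_2 are all 1, so H_1 ≅ Z.
  H_2: rank ker ∂_2 − rank ∂_3 = (5 − 5) − 0 = 0, and there is no ∂_3, so H_2 ≅ 0.

H_0 ≅ Z,  H_1 ≅ Z,  H_2 = 0.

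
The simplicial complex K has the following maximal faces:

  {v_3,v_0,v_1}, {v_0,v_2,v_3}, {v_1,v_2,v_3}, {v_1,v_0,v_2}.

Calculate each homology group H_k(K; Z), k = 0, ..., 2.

H_0 ≅ Z,  H_1 = 0,  H_2 ≅ Z.

K has 4 vertices, 6 edges, 4 triangles.
rank ∂_0 = 0, rank ∂_1 = 3 ⇒ b_0 = 4 − 0 − 3 = 1; all invariant factors of ∂_1 are 1 so no torsion. So H_0 = Z.
rank ∂_1 = 3, rank ∂_2 = 3 ⇒ b_1 = 6 − 3 − 3 = 0; all invariant factors of ∂_2 are 1 so no torsion. So H_1 = 0.
rank ∂_2 = 3, rank ∂_3 = 0 ⇒ b_2 = 4 − 3 − 0 = 1. So H_2 = Z.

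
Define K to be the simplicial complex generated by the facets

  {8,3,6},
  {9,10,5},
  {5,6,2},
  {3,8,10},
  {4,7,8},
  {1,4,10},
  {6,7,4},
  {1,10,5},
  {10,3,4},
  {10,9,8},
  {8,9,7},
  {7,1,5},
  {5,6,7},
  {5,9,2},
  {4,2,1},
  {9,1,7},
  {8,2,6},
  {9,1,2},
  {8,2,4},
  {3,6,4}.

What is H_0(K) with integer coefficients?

We work with the vertex ordering 1 < 2 < 3 < 4 < 5 < 6 < 7 < 8 < 9 < 10. The simplices of K, each written with vertices in increasing order, are:

  0-simplices (10): [1], [2], [3], [4], [5], [6], [7], [8], [9], [10]
  1-simplices (30): (30 of them)
  2-simplices (20): (20 of them)

so the chain groups are C_0 ≅ Z^10, C_1 ≅ Z^30, C_2 ≅ Z^20.

The boundary map ∂_1: C_1 → C_0 is given by ∂[p,q] = [q] − [p]. For instance
  ∂[4,8] = [8] − [4].
The 10×30 boundary matrix has rank 9 and Smith normal form diag(1,1,1,1,1,1,1,1,1).

∂_2: C_2 → C_1 acts by ∂[p,q,r] = [q,r] − [p,r] + [p,q]. For instance
  ∂[8,9,10] = [9,10] − [8,10] + [8,9],
  ∂[2,4,8] = [4,8] − [2,8] + [2,4].
This gives a 30×20 integer matrix of rank 20; reducing to Smith normal form yields diagonal entries (1,1,1,1,1,1,1,1,1,1,1,1,1,1,1,1,1,1,1,2).

Reading off H_k = ker ∂_k / im ∂_{k+1}:

  H_0: rank C_0 − rank ∂_1 = 10 − 9 = 1, and the invariant factors of ∂_1 are all 1, so H_0 ≅ Z.

H_0 = Z.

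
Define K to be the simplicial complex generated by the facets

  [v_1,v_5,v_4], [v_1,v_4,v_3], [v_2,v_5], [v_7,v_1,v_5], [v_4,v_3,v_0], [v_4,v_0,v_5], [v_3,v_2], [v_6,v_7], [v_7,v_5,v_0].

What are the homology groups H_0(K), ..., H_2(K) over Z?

Take the total order v_0 < v_1 < v_2 < v_3 < v_4 < v_5 < v_6 < v_7 on the vertex set. Then K (dimension 2) consists of the simplices:

  0-simplices (8): [v_0], [v_1], [v_2], [v_3], [v_4], [v_5], [v_6], [v_7]
  1-simplices (14): [v_0,v_3], [v_0,v_4], [v_0,v_5], [v_0,v_7], [v_1,v_3], [v_1,v_4], [v_1,v_5], [v_1,v_7], [v_2,v_3], [v_2,v_5], [v_3,v_4], [v_4,v_5], [v_5,v_7], [v_6,v_7]
  2-simplices (6): [v_0,v_3,v_4], [v_0,v_4,v_5], [v_0,v_5,v_7], [v_1,v_3,v_4], [v_1,v_4,v_5], [v_1,v_5,v_7]

giving chain groups C_0 ≅ Z^8, C_1 ≅ Z^14, C_2 ≅ Z^6.

The boundary map ∂_1: C_1 → C_0 maps an edge to its endpoints' difference, ∂[p,q] = q − p. For instance
  ∂[v_2,v_3] = [v_3] − [v_2].
The 8×14 boundary matrix has rank 7 and Smith normal form diag(1,1,1,1,1,1,1).

∂_2: C_2 → C_1 maps a triangle to the signed sum of its edges. For instance
  ∂[v_1,v_4,v_5] = [v_4,v_5] − [v_1,v_5] + [v_1,v_4],
  ∂[v_1,v_3,v_4] = [v_3,v_4] − [v_1,v_4] + [v_1,v_3].
The resulting 14×6 matrix has rank 6, and its Smith normal form has invariant factors (1,1,1,1,1,1).

Now H_k = ker ∂_k / im ∂_{k+1}, so:

  H_0: rank C_0 − rank ∂_1 = 8 − 7 = 1, and the invariant factors of ∂_1 are all 1, so H_0 = Z.
  H_1: rank ker ∂_1 − rank ∂_2 = (14 − 7) − 6 = 1, and the invariant factors of ∂_2 are all 1, so H_1 = Z.
  H_2: rank ker ∂_2 − rank ∂_3 = (6 − 6) − 0 = 0, and there is no ∂_3, so H_2 = 0.

H_0 ≅ Z,  H_1 ≅ Z,  H_2 = 0.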